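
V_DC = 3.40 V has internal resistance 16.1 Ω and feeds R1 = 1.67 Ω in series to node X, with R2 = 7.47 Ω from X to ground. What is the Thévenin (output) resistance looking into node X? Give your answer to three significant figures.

R1' = 16.1 + 1.67 = 17.77 Ω (source resistance + R1).
With V_DC suppressed (replaced by a short), R_th = R1' ‖ R2 = (17.77 × 7.47)/(17.77 + 7.47) = 5.259 Ω.

R_th ≈ 5.26 Ω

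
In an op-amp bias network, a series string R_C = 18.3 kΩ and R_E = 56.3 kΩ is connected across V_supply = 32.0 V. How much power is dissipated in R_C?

P ≈ 3.37 mW

The common current is I = 32.0/74.60 = 0.4290 mA.
P(R_C) = I²·R_C = (0.4290)² × 18.3 = 3.367 mW.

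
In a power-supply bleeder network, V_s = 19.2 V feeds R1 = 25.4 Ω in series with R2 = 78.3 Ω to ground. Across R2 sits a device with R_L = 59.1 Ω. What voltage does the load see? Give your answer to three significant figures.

V_out ≈ 10.9 V

The load sits in parallel with R2, giving an effective lower resistance R2' = R2·R_L/(R2+R_L) = 33.68 Ω.
Then V_out = V_s · R2'/(R1 + R2') = 19.2 × 33.68/59.08 = 10.95 V.
(Unloaded it would be 14.5 V; the load pulls it down.)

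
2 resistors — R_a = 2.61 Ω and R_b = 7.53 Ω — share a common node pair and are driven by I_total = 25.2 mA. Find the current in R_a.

I ≈ 18.7 mA

For two parallel branches, I_k = I_total · (other R)/(sum of R).
So I = 25.2 × 7.53/10.14 = 18.71 mA.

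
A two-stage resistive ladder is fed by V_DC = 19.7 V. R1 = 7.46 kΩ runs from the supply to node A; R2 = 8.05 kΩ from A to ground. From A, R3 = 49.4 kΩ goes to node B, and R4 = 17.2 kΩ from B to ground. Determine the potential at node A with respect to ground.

The second stage (R3 + R4 = 66.60 kΩ) loads node A in parallel with R2.
R2 ‖ (R3+R4) = 7.182 kΩ.
First divider: V_A = V_DC · 7.182/(7.46 + 7.182) = 9.663 V.

V_A ≈ 9.66 V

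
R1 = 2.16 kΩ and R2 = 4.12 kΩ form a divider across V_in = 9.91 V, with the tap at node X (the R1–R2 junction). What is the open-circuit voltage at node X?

V_th ≈ 6.50 V

Open-circuit (no load on X): V_th = V_in · R2/(R1 + R2) = 9.91 × 4.12/(2.160 + 4.12) = 6.501 V.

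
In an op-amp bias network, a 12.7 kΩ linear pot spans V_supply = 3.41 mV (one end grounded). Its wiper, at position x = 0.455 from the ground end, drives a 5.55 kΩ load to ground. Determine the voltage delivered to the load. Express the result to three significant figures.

V_out ≈ 0.990 mV

The pot divides into 6.921 kΩ above the wiper and 5.779 kΩ below.
Lower segment in parallel with the load: 5.779 ‖ 5.55 = 2.831 kΩ.
V_out = 3.41 × 2.831/(6.921 + 2.831) = 0.9899 mV.
(Unloaded: V_out = x·V_supply = 1.55 mV.)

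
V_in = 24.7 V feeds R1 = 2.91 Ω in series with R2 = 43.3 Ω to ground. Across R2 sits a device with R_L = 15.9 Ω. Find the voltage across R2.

V_out ≈ 19.8 V

First combine the lower leg with the load: R2 ‖ R_L = 11.63 Ω.
Now apply the divider: V_out = 24.7 × 0.7999 = 19.76 V.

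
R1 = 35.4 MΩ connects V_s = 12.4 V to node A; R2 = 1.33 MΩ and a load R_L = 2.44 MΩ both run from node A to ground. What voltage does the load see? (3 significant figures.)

First combine the lower leg with the load: R2 ‖ R_L = 0.8608 MΩ.
Now apply the divider: V_out = 12.4 × 0.02374 = 0.2944 V.
(Unloaded it would be 0.449 V; the load pulls it down.)

V_out ≈ 0.294 V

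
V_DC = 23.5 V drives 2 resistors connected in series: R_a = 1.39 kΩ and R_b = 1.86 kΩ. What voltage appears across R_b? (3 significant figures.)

ΣR = 1.39 + 1.86 = 3.250 kΩ.
Voltage divider: V = V_DC · (1.860 / 3.250) = 23.5 × 0.5723 = 13.45 V.

V ≈ 13.4 V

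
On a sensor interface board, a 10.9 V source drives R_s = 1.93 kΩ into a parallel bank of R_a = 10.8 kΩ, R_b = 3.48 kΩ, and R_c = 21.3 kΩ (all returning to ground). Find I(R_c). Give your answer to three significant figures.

I ≈ 0.281 mA

Parallel bank: R_p = 1/(1/10.8 + 1/3.48 + 1/21.3) = 2.342 kΩ.
Node voltage V_A = V_s · R_p/(R_s + R_p) = 10.9 × 0.5483 = 5.976 V.
Branch current I = V_A/R_c = 5.976/21.3 = 0.2806 mA.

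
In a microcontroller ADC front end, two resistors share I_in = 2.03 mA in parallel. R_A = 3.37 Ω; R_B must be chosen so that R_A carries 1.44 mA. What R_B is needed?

In a two-way split, I_A/I_in = R_B/(R_A + R_B).
With f = 0.7094, R_B = R_A · f/(1−f) = 3.37 × 2.441 = 8.225 Ω.

R_B ≈ 8.23 Ω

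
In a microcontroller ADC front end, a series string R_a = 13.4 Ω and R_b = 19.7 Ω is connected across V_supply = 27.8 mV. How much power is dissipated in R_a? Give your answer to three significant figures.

Series current I = V_supply/ΣR = 27.8/33.10 = 0.8399 mA.
V(R_a) = I·R = 11.25 mV; P = V·I = 11.25 × 0.8399 = 9.452 µW.

P ≈ 9.45 µW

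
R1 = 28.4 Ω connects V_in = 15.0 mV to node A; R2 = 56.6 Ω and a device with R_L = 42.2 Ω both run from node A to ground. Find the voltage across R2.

V_out ≈ 6.90 mV

The load sits in parallel with R2, giving an effective lower resistance R2' = R2·R_L/(R2+R_L) = 24.18 Ω.
Now apply the divider: V_out = 15.0 × 0.4598 = 6.897 mV.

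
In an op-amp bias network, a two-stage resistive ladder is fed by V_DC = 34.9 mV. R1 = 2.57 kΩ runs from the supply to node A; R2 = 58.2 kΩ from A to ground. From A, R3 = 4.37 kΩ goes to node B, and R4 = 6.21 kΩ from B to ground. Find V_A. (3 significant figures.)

The second stage (R3 + R4 = 10.58 kΩ) loads node A in parallel with R2.
Effective lower resistance at A: R2 ‖ 10.58 = 8.953 kΩ.
First divider: V_A = V_DC · 8.953/(2.57 + 8.953) = 27.12 mV.

V_A ≈ 27.1 mV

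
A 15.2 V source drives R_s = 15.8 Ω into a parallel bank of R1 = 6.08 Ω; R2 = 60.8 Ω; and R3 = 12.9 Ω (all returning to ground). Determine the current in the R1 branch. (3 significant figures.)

I ≈ 0.492 A

Combine the parallel branches: R_p = (1/6.08 + 1/60.8 + 1/12.9)⁻¹ = 3.869 Ω.
Node voltage V_A = V_supply · R_p/(R_s + R_p) = 15.2 × 0.1967 = 2.990 V.
Branch current I = V_A/R1 = 2.990/6.08 = 0.4918 A.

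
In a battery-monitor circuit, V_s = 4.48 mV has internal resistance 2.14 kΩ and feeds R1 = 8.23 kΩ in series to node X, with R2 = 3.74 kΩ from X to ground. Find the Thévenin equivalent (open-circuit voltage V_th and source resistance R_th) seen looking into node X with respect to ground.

V_th ≈ 1.19 mV, R_th ≈ 2.75 kΩ

R1' = 2.14 + 8.23 = 10.37 kΩ (source resistance + R1).
With X open, the divider is unloaded: V_th = 4.48 × 3.74/14.11 = 1.187 mV.
With V_s suppressed (replaced by a short), R_th = R1' ‖ R2 = (10.37 × 3.74)/(10.37 + 3.74) = 2.749 kΩ.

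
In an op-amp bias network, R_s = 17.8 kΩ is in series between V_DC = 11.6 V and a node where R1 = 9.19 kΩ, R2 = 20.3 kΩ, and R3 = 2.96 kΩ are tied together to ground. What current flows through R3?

I ≈ 0.399 mA

Combine the parallel branches: R_p = (1/9.19 + 1/20.3 + 1/2.96)⁻¹ = 2.016 kΩ.
V_A = 11.6 × 2.016/19.82 = 1.180 V.
I(R3) = V_A / R3 = 1.180/2.96 = 0.3988 mA.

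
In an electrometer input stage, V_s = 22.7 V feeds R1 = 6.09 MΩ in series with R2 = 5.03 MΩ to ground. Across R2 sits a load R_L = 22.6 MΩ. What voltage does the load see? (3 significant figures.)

V_out ≈ 9.15 V

R2 ‖ R_L = (5.03 × 22.6)/(5.03 + 22.6) = 4.114 MΩ.
Now apply the divider: V_out = 22.7 × 0.4032 = 9.152 V.
(Unloaded it would be 10.3 V; the load pulls it down.)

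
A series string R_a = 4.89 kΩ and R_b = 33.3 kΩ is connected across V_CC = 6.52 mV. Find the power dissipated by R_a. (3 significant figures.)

P ≈ 0.143 nW

ΣR = 38.19 kΩ → I = 6.52/38.19 = 0.1707 µA.
P = I²R = 0.02915 × 4.89 = 0.1425 nW.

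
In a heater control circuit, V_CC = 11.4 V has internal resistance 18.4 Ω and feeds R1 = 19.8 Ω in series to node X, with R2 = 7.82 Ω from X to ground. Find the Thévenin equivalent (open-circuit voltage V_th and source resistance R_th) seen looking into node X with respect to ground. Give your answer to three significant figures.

R1' = 18.4 + 19.8 = 38.20 Ω (source resistance + R1).
V_th is the unloaded tap voltage: V_CC · R2/(R1'+R2) = 11.4 × 0.1699 = 1.937 V.
Looking into X with the source shorted: R_th = R1'·R2/(R1'+R2) = 38.20 × 7.82/46.02 = 6.491 Ω.

V_th ≈ 1.94 V, R_th ≈ 6.49 Ω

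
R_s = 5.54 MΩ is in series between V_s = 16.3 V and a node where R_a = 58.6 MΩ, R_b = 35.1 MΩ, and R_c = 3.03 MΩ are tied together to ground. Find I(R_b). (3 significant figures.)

I ≈ 0.151 µA

Combine the parallel branches: R_p = (1/58.6 + 1/35.1 + 1/3.03)⁻¹ = 2.662 MΩ.
V_A by voltage divider: V_A = 16.3 × 2.662/(5.54 + 2.662) = 5.291 V.
Branch current I = V_A/R_b = 5.291/35.1 = 0.1507 µA.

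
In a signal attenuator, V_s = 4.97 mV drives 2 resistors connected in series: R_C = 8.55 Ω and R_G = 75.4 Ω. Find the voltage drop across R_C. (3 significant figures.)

V ≈ 0.506 mV

ΣR = 8.55 + 75.4 = 83.95 Ω.
Voltage divider: V = V_s · (8.550 / 83.95) = 4.97 × 0.1018 = 0.5062 mV.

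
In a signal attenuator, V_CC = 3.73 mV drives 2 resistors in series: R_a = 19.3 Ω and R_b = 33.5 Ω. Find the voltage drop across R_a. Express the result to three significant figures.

V ≈ 1.36 mV

Total series resistance ΣR = 19.3 + 33.5 = 52.80 Ω.
Voltage divider: V = V_CC · (19.30 / 52.80) = 3.73 × 0.3655 = 1.363 mV.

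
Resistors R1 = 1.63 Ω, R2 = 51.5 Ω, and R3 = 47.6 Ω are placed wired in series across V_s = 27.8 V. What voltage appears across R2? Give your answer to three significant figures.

ΣR = 1.63 + 51.5 + 47.6 = 100.7 Ω.
By the voltage-divider rule, V = 27.8 × 51.50/100.7 = 14.21 V.

V ≈ 14.2 V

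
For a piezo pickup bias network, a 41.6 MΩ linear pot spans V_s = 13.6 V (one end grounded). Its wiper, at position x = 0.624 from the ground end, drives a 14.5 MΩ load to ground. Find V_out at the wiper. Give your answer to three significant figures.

V_out ≈ 5.07 V

Lower segment x·R_p = 25.96 MΩ; upper segment (1−x)·R_p = 15.64 MΩ.
Lower segment in parallel with the load: 25.96 ‖ 14.5 = 9.303 MΩ.
Then V_out = V_s · 9.303/(15.64 + 9.303) = 5.072 V.
(Unloaded: V_out = x·V_s = 8.49 V.)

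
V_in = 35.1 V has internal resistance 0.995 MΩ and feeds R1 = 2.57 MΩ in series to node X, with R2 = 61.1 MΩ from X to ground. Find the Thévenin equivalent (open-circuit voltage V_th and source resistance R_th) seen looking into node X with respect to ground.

R1' = 0.995 + 2.57 = 3.565 MΩ (source resistance + R1).
V_th is the unloaded tap voltage: V_in · R2/(R1'+R2) = 35.1 × 0.9449 = 33.16 V.
Looking into X with the source shorted: R_th = R1'·R2/(R1'+R2) = 3.565 × 61.1/64.67 = 3.368 MΩ.

V_th ≈ 33.2 V, R_th ≈ 3.37 MΩ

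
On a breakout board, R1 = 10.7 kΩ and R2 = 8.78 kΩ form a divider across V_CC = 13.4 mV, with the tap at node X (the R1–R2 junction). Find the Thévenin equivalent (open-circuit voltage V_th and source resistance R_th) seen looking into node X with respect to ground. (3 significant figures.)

Open-circuit (no load on X): V_th = V_CC · R2/(R1 + R2) = 13.4 × 8.78/(10.70 + 8.78) = 6.040 mV.
With V_CC suppressed (replaced by a short), R_th = R1 ‖ R2 = (10.70 × 8.78)/(10.70 + 8.78) = 4.823 kΩ.

V_th ≈ 6.04 mV, R_th ≈ 4.82 kΩ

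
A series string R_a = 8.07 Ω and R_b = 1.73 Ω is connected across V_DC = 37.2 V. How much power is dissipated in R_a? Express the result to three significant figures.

Series current I = V_DC/ΣR = 37.2/9.800 = 3.796 A.
V(R_a) = I·R = 30.63 V; P = V·I = 30.63 × 3.796 = 116.3 W.

P ≈ 116 W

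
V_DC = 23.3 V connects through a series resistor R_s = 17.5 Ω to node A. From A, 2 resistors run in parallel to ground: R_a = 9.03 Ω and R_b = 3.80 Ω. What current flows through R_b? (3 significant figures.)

Combine the parallel branches: R_p = (1/9.03 + 1/3.80)⁻¹ = 2.675 Ω.
V_A = 23.3 × 2.675/20.17 = 3.089 V.
I(R_b) = V_A / R_b = 3.089/3.80 = 0.8129 A.

I ≈ 0.813 A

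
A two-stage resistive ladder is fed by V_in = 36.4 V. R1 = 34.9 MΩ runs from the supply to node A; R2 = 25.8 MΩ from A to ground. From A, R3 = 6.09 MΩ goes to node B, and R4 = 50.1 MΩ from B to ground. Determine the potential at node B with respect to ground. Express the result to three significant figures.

V_B ≈ 10.9 V

Looking into the second stage from A: R3 + R4 = 56.19 MΩ appears in parallel with R2.
R2 ‖ (R3+R4) = 17.68 MΩ.
So V_A = 36.4 × 0.3363 = 12.24 V.
Then the unloaded second divider: V_B = V_A × R4/(R3+R4) = 12.24 × 0.8916 = 10.91 V.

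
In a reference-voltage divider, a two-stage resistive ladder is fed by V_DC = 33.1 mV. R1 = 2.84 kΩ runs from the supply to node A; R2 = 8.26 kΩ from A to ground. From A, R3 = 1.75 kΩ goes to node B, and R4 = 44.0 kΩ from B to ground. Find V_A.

V_A ≈ 23.5 mV

Looking into the second stage from A: R3 + R4 = 45.75 kΩ appears in parallel with R2.
Effective lower resistance at A: R2 ‖ 45.75 = 6.997 kΩ.
First divider: V_A = V_DC · 6.997/(2.84 + 6.997) = 23.54 mV.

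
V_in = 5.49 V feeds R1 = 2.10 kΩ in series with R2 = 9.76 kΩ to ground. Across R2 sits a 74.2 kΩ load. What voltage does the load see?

R2 ‖ R_L = (9.76 × 74.2)/(9.76 + 74.2) = 8.625 kΩ.
Then V_out = V_in · R2'/(R1 + R2') = 5.49 × 8.625/10.73 = 4.415 V.
(Unloaded it would be 4.52 V; the load pulls it down.)

V_out ≈ 4.42 V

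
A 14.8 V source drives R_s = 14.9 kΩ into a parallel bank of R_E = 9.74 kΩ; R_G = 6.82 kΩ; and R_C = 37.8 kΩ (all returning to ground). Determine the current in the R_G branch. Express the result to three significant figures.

I ≈ 0.425 mA

Equivalent of the parallel group: R_p = 3.626 kΩ.
Node voltage V_A = V_CC · R_p/(R_s + R_p) = 14.8 × 0.1957 = 2.897 V.
I(R_G) = V_A / R_G = 2.897/6.82 = 0.4248 mA.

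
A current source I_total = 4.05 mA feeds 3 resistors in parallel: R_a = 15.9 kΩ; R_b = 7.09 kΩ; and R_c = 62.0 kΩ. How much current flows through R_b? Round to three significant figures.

I ≈ 2.60 mA

ΣG = 1/15.9 + 1/7.09 + 1/62.0 = 0.2201.
R_b takes the fraction G_k/ΣG = 0.1410/0.2201 = 0.6409, so I = 4.05 × 0.6409 = 2.596 mA.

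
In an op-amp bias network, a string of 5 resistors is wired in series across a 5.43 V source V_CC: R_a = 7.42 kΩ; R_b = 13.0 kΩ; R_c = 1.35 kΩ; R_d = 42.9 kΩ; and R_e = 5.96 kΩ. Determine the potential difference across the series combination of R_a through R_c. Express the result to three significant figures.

Series total: ΣR = 7.42 + 13.0 + 1.35 + 42.9 + 5.96 = 70.63 kΩ.
R_{R_a..R_c} = 7.42 + 13.0 + 1.35 = 21.77 kΩ.
Voltage divider: V = V_CC · (21.77 / 70.63) = 5.43 × 0.3082 = 1.674 V.

V ≈ 1.67 V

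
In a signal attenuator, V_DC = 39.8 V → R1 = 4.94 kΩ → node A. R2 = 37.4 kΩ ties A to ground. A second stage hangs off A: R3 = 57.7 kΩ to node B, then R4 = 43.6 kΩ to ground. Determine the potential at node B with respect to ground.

Node A sees R2 in parallel with the series input of stage 2, R3 + R4 = 101.3 kΩ.
Effective lower resistance at A: R2 ‖ 101.3 = 27.32 kΩ.
First divider: V_A = V_DC · 27.32/(4.94 + 27.32) = 33.70 V.
V_B = V_A × 0.4304 = 14.51 V.

V_B ≈ 14.5 V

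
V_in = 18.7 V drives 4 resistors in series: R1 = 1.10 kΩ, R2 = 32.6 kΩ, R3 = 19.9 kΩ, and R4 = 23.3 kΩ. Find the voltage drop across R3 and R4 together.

ΣR = 1.10 + 32.6 + 19.9 + 23.3 = 76.90 kΩ.
R_{R3..R4} = 19.9 + 23.3 = 43.20 kΩ.
Voltage divider: V = V_in · (43.20 / 76.90) = 18.7 × 0.5618 = 10.51 V.

V ≈ 10.5 V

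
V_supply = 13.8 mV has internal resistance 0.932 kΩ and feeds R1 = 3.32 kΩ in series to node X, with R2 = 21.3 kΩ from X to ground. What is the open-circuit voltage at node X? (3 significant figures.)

V_th ≈ 11.5 mV

R1' = 0.932 + 3.32 = 4.252 kΩ (source resistance + R1).
V_th is the unloaded tap voltage: V_supply · R2/(R1'+R2) = 13.8 × 0.8336 = 11.50 mV.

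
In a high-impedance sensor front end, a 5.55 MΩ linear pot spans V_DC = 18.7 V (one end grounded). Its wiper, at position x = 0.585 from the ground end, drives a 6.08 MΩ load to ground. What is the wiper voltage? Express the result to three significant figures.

Split the track: R_lower = x·R_p = 3.247 MΩ, R_upper = (1−x)·R_p = 2.303 MΩ.
R_L loads the lower segment: effective lower R = 2.117 MΩ.
V_out = 18.7 × 2.117/(2.303 + 2.117) = 8.955 V.

V_out ≈ 8.95 V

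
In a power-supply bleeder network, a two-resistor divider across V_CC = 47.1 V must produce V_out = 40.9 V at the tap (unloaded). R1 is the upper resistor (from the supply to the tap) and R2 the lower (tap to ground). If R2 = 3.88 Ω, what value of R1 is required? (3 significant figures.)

Required fraction k = V_out/V_CC = 0.8684.
R1 = R2·(1/k − 1) = 3.88 × 0.1516 = 0.5882 Ω.

R1 ≈ 0.588 Ω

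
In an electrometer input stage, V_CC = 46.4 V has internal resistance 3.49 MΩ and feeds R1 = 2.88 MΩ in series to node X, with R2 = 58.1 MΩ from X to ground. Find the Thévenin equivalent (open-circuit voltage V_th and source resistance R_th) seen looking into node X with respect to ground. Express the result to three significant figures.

R1' = 3.49 + 2.88 = 6.370 MΩ (source resistance + R1).
Open-circuit (no load on X): V_th = V_CC · R2/(R1' + R2) = 46.4 × 58.1/(6.370 + 58.1) = 41.82 V.
Zeroing V_CC shorts the top of R1' to ground, so R_th = R1' ‖ R2 = 5.741 MΩ.

V_th ≈ 41.8 V, R_th ≈ 5.74 MΩ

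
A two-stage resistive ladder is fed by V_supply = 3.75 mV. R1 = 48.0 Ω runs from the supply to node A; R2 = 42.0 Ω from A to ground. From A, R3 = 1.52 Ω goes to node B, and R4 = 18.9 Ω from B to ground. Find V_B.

V_B ≈ 0.772 mV

Looking into the second stage from A: R3 + R4 = 20.42 Ω appears in parallel with R2.
Effective lower resistance at A: R2 ‖ 20.42 = 13.74 Ω.
So V_A = 3.75 × 0.2225 = 0.8345 mV.
Then the unloaded second divider: V_B = V_A × R4/(R3+R4) = 0.8345 × 0.9256 = 0.7724 mV.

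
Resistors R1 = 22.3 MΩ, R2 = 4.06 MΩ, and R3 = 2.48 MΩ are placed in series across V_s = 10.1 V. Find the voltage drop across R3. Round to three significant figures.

ΣR = 22.3 + 4.06 + 2.48 = 28.84 MΩ.
By the voltage-divider rule, V = 10.1 × 2.480/28.84 = 0.8685 V.

V ≈ 0.869 V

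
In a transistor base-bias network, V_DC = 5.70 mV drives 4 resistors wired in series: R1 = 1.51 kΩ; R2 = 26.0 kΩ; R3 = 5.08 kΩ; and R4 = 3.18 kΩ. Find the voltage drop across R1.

Series total: ΣR = 1.51 + 26.0 + 5.08 + 3.18 = 35.77 kΩ.
By the voltage-divider rule, V = 5.70 × 1.510/35.77 = 0.2406 mV.

V ≈ 0.241 mV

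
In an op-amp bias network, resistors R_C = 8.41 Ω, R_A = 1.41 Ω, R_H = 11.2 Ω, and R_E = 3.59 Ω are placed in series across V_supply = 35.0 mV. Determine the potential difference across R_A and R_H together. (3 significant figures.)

ΣR = 8.41 + 1.41 + 11.2 + 3.59 = 24.61 Ω.
R_{R_A..R_H} = 1.41 + 11.2 = 12.61 Ω.
V = V_supply · R/ΣR = 35.0 × 0.5124 = 17.93 mV.

V ≈ 17.9 mV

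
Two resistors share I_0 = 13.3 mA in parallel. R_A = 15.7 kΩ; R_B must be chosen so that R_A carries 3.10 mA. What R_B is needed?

R_B ≈ 4.77 kΩ

The fraction through R_A equals R_B/(R_A+R_B).
With f = 0.2331, R_B = R_A · f/(1−f) = 15.7 × 0.3039 = 4.772 kΩ.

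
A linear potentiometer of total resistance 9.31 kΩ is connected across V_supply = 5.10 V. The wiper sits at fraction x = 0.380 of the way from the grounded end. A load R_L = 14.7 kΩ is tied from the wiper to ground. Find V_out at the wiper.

V_out ≈ 1.69 V

Lower segment x·R_p = 3.538 kΩ; upper segment (1−x)·R_p = 5.772 kΩ.
R_L loads the lower segment: effective lower R = 2.852 kΩ.
V_out = 5.10 × 2.852/(5.772 + 2.852) = 1.686 V.
(Unloaded: V_out = x·V_supply = 1.94 V.)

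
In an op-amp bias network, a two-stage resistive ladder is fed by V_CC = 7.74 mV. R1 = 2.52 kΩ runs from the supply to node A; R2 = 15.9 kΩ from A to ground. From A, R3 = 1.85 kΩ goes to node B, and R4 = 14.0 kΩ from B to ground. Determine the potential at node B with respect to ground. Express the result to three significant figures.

The second stage (R3 + R4 = 15.85 kΩ) loads node A in parallel with R2.
R2 ‖ (R3+R4) = 7.937 kΩ.
V_A = 7.74 × 7.937/(2.52 + 7.937) = 5.875 mV.
V_B = V_A × 0.8833 = 5.189 mV.

V_B ≈ 5.19 mV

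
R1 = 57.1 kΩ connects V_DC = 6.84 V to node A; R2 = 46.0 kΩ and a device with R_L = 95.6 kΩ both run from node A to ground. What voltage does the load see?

First combine the lower leg with the load: R2 ‖ R_L = 31.06 kΩ.
Now apply the divider: V_out = 6.84 × 0.3523 = 2.410 V.

V_out ≈ 2.41 V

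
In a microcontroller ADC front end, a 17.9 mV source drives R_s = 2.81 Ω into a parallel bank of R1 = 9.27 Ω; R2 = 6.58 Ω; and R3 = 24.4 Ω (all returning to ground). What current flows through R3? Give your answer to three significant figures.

I ≈ 0.398 mA

Combine the parallel branches: R_p = (1/9.27 + 1/6.58 + 1/24.4)⁻¹ = 3.324 Ω.
V_A = 17.9 × 3.324/6.134 = 9.700 mV.
Branch current I = V_A/R3 = 9.700/24.4 = 0.3975 mA.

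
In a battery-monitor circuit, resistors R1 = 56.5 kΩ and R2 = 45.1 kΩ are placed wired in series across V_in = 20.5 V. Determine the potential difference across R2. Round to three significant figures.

Total series resistance ΣR = 56.5 + 45.1 = 101.6 kΩ.
Voltage divider: V = V_in · (45.10 / 101.6) = 20.5 × 0.4439 = 9.100 V.

V ≈ 9.10 V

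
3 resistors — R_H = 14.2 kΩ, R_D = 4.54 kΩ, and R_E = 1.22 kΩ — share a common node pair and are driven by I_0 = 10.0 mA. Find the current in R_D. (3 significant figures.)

I ≈ 1.98 mA

ΣG = 1/14.2 + 1/4.54 + 1/1.22 = 1.110.
Current divider: I(R_D) = I_0 · G_k/ΣG = 10.0 × (0.2203/1.110) = 10.0 × 0.1984 = 1.984 mA.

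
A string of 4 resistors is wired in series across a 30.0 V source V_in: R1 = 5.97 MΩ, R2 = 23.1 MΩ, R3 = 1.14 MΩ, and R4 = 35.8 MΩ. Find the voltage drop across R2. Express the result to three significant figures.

Total series resistance ΣR = 5.97 + 23.1 + 1.14 + 35.8 = 66.01 MΩ.
By the voltage-divider rule, V = 30.0 × 23.10/66.01 = 10.50 V.

V ≈ 10.5 V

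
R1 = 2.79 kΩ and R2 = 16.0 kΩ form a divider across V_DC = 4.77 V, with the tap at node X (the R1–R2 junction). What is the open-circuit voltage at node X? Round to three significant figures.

With X open, the divider is unloaded: V_th = 4.77 × 16.0/18.79 = 4.062 V.

V_th ≈ 4.06 V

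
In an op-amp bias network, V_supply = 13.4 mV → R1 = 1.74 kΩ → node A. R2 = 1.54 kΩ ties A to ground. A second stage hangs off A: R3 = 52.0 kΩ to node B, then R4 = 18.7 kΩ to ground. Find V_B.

V_B ≈ 1.65 mV

Node A sees R2 in parallel with the series input of stage 2, R3 + R4 = 70.70 kΩ.
Effective lower resistance at A: R2 ‖ 70.70 = 1.507 kΩ.
First divider: V_A = V_supply · 1.507/(1.74 + 1.507) = 6.220 mV.
Then the unloaded second divider: V_B = V_A × R4/(R3+R4) = 6.220 × 0.2645 = 1.645 mV.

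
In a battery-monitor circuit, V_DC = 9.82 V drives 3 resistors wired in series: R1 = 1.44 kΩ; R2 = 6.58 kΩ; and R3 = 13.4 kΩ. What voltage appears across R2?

Total series resistance ΣR = 1.44 + 6.58 + 13.4 = 21.42 kΩ.
By the voltage-divider rule, V = 9.82 × 6.580/21.42 = 3.017 V.

V ≈ 3.02 V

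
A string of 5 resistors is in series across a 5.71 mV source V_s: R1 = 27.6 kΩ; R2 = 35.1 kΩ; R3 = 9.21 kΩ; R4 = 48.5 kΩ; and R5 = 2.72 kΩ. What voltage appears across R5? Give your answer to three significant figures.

V ≈ 0.126 mV

ΣR = 27.6 + 35.1 + 9.21 + 48.5 + 2.72 = 123.1 kΩ.
V = V_s · R/ΣR = 5.71 × 0.02209 = 0.1261 mV.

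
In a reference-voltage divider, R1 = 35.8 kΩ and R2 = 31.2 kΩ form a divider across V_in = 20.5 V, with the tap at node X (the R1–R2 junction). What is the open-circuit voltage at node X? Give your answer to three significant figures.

V_th is the unloaded tap voltage: V_in · R2/(R1+R2) = 20.5 × 0.4657 = 9.546 V.

V_th ≈ 9.55 V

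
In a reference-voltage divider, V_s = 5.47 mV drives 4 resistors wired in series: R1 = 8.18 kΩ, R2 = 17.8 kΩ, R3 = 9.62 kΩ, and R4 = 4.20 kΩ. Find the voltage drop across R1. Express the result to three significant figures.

Series total: ΣR = 8.18 + 17.8 + 9.62 + 4.20 = 39.80 kΩ.
V = V_s · R/ΣR = 5.47 × 0.2055 = 1.124 mV.

V ≈ 1.12 mV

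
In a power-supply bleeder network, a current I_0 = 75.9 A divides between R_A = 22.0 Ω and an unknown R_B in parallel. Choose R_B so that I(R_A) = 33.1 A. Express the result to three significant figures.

Two-branch current divider: I_A = I_0 · R_B/(R_A + R_B).
With f = 0.4361, R_B = R_A · f/(1−f) = 22.0 × 0.7734 = 17.01 Ω.

R_B ≈ 17.0 Ω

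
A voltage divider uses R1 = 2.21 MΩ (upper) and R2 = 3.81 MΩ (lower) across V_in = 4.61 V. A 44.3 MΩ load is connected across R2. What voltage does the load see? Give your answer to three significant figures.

V_out ≈ 2.83 V

R2 ‖ R_L = (3.81 × 44.3)/(3.81 + 44.3) = 3.508 MΩ.
Then V_out = V_in · R2'/(R1 + R2') = 4.61 × 3.508/5.718 = 2.828 V.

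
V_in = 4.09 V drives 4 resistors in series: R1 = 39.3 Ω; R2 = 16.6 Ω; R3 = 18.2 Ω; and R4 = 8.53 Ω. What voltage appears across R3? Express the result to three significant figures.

V ≈ 0.901 V

ΣR = 39.3 + 16.6 + 18.2 + 8.53 = 82.63 Ω.
Voltage divider: V = V_in · (18.20 / 82.63) = 4.09 × 0.2203 = 0.9009 V.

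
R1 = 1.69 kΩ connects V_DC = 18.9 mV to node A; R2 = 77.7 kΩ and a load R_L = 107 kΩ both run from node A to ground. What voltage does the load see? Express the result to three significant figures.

R2 ‖ R_L = (77.7 × 107)/(77.7 + 107) = 45.01 kΩ.
Voltage divider with the loaded lower leg: V_out = 18.9 × 45.01/(1.69 + 45.01) = 18.9 × 0.9638 = 18.22 mV.

V_out ≈ 18.2 mV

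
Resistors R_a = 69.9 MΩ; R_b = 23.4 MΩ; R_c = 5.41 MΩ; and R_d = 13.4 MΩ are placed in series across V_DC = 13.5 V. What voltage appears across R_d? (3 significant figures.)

Total series resistance ΣR = 69.9 + 23.4 + 5.41 + 13.4 = 112.1 MΩ.
V = V_DC · R/ΣR = 13.5 × 0.1195 = 1.614 V.

V ≈ 1.61 V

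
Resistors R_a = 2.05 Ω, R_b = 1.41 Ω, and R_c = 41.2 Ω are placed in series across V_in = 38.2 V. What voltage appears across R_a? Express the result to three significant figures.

V ≈ 1.75 V

Total series resistance ΣR = 2.05 + 1.41 + 41.2 = 44.66 Ω.
V = V_in · R/ΣR = 38.2 × 0.04590 = 1.753 V.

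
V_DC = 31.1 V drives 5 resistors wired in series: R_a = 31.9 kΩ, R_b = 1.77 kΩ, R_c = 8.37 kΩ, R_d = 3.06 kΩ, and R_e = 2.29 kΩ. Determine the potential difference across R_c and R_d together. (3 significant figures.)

Total series resistance ΣR = 31.9 + 1.77 + 8.37 + 3.06 + 2.29 = 47.39 kΩ.
R_{R_c..R_d} = 8.37 + 3.06 = 11.43 kΩ.
By the voltage-divider rule, V = 31.1 × 11.43/47.39 = 7.501 V.

V ≈ 7.50 V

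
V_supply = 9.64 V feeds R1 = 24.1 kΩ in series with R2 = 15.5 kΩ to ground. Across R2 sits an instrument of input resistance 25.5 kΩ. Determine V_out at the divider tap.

V_out ≈ 2.75 V

The load sits in parallel with R2, giving an effective lower resistance R2' = R2·R_L/(R2+R_L) = 9.640 kΩ.
Now apply the divider: V_out = 9.64 × 0.2857 = 2.754 V.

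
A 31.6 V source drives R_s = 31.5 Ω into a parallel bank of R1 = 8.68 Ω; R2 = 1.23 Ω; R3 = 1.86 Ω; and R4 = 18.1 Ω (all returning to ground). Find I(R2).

I ≈ 0.525 A

Parallel bank: R_p = 1/(1/8.68 + 1/1.23 + 1/1.86 + 1/18.1) = 0.6574 Ω.
Node voltage V_A = V_supply · R_p/(R_s + R_p) = 31.6 × 0.02044 = 0.6460 V.
I(R2) = V_A / R2 = 0.6460/1.23 = 0.5252 A.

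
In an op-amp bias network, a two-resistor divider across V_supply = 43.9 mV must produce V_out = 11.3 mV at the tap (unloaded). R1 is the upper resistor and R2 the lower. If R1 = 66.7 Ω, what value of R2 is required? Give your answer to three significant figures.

The divider ratio is R2/(R1+R2) = 11.3/43.9 = 0.2574.
R2 = R1 · 0.2574/(1 − 0.2574) = 23.12 Ω.

R2 ≈ 23.1 Ω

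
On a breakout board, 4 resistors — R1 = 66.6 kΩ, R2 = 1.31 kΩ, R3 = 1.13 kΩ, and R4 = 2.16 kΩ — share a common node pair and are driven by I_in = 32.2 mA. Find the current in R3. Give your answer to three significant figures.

Total conductance ΣG = 1/66.6 + 1/1.31 + 1/1.13 + 1/2.16 = 2.126 (units of 1/kΩ).
R3 takes the fraction G_k/ΣG = 0.8850/2.126 = 0.4162, so I = 32.2 × 0.4162 = 13.40 mA.

I ≈ 13.4 mA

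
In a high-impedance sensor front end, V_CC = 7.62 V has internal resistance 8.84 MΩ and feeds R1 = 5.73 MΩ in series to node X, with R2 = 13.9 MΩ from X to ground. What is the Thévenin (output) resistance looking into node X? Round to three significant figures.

R1' = 8.84 + 5.73 = 14.57 MΩ (source resistance + R1).
Zeroing V_CC shorts the top of R1' to ground, so R_th = R1' ‖ R2 = 7.114 MΩ.

R_th ≈ 7.11 MΩ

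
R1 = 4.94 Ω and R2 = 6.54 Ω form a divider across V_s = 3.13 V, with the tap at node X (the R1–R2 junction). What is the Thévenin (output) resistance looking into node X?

R_th ≈ 2.81 Ω

Looking into X with the source shorted: R_th = R1·R2/(R1+R2) = 4.940 × 6.54/11.48 = 2.814 Ω.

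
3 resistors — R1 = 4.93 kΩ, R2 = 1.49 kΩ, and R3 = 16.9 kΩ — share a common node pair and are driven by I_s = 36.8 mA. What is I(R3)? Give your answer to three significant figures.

I ≈ 2.33 mA

Conductances: ΣG = 1/4.93 + 1/1.49 + 1/16.9 = 0.9332 (1/kΩ).
By the current-divider rule, I = I_s · G_k/ΣG = 36.8 × 0.06341 = 2.334 mA.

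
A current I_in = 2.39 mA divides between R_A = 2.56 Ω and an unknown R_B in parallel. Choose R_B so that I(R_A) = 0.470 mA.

Two-branch current divider: I_A = I_in · R_B/(R_A + R_B).
0.470/2.39 = R_B/(R_A + R_B) → R_B = R_A · (0.1967)/(1 − 0.1967) = 2.56 × 0.2448 = 0.6267 Ω.

R_B ≈ 0.627 Ω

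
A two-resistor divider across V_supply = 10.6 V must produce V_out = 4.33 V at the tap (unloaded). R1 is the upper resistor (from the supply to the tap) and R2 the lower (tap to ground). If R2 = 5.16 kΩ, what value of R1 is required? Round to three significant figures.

V_out/V_supply = R2/(R1+R2) = 0.4085.
So R1 = R2 · (V_supply/V_out − 1) = 5.16 × (10.6/4.33 − 1) = 5.16 × 1.448 = 7.472 kΩ.

R1 ≈ 7.47 kΩ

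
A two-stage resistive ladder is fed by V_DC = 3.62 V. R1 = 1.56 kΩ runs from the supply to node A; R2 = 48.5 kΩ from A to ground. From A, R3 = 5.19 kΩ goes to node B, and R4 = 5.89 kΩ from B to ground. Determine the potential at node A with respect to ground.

V_A ≈ 3.09 V

Node A sees R2 in parallel with the series input of stage 2, R3 + R4 = 11.08 kΩ.
Effective lower resistance at A: R2 ‖ 11.08 = 9.019 kΩ.
So V_A = 3.62 × 0.8525 = 3.086 V.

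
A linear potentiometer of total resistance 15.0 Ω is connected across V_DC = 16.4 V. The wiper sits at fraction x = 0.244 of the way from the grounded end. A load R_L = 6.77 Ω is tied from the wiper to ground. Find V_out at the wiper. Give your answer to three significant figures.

V_out ≈ 2.84 V

Split the track: R_lower = x·R_p = 3.660 Ω, R_upper = (1−x)·R_p = 11.34 Ω.
(x·R_p) ‖ R_L = 2.376 Ω.
Loaded-divider output: V_out = 16.4 × 0.1732 = 2.841 V.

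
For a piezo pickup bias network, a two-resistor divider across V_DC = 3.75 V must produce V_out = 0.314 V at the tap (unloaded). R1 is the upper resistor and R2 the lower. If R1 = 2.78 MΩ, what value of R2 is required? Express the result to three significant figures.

The divider ratio is R2/(R1+R2) = 0.314/3.75 = 0.08373.
R2 = R1 · 0.08373/(1 − 0.08373) = 0.2541 MΩ.

R2 ≈ 0.254 MΩ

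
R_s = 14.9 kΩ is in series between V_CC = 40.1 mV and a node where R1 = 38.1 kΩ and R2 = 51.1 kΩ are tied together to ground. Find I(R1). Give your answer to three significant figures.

Equivalent of the parallel group: R_p = 21.83 kΩ.
V_A = 40.1 × 21.83/36.73 = 23.83 mV.
I(R1) = V_A / R1 = 23.83/38.1 = 0.6255 µA.
(Equivalently: I_total = 1.092 µA, then current-divider fraction G_k/ΣG = 0.5729.)

I ≈ 0.625 µA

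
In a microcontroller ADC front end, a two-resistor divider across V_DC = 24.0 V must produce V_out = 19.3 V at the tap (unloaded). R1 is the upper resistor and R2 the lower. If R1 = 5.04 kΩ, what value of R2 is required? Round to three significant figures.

The divider ratio is R2/(R1+R2) = 19.3/24.0 = 0.8042.
Rearranging, R2 = R1·k/(1−k) = 5.04 × 4.106 = 20.70 kΩ.

R2 ≈ 20.7 kΩ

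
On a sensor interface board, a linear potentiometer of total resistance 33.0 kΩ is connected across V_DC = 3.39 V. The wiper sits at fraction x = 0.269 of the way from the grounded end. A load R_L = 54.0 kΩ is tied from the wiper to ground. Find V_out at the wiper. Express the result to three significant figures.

The pot divides into 24.12 kΩ above the wiper and 8.877 kΩ below.
R_L loads the lower segment: effective lower R = 7.624 kΩ.
Then V_out = V_DC · 7.624/(24.12 + 7.624) = 0.8141 V.

V_out ≈ 0.814 V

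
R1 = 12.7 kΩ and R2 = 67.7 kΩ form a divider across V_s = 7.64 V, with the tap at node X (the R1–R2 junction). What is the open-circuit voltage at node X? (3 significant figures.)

Open-circuit (no load on X): V_th = V_s · R2/(R1 + R2) = 7.64 × 67.7/(12.70 + 67.7) = 6.433 V.

V_th ≈ 6.43 V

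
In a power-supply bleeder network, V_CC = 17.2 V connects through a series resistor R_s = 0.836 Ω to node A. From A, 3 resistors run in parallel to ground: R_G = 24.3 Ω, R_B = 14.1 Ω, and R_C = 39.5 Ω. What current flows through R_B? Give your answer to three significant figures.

Parallel bank: R_p = 1/(1/24.3 + 1/14.1 + 1/39.5) = 7.279 Ω.
V_A = 17.2 × 7.279/8.115 = 15.43 V.
Branch current I = V_A/R_B = 15.43/14.1 = 1.094 A.

I ≈ 1.09 A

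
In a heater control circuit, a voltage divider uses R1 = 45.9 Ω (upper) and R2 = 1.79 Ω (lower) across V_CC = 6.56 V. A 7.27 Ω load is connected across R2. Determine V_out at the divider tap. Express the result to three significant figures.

First combine the lower leg with the load: R2 ‖ R_L = 1.436 Ω.
Now apply the divider: V_out = 6.56 × 0.03034 = 0.1991 V.

V_out ≈ 0.199 V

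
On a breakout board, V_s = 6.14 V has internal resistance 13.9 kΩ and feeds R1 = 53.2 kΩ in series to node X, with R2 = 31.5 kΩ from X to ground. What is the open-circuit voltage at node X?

V_th ≈ 1.96 V

R1' = 13.9 + 53.2 = 67.10 kΩ (source resistance + R1).
V_th is the unloaded tap voltage: V_s · R2/(R1'+R2) = 6.14 × 0.3195 = 1.962 V.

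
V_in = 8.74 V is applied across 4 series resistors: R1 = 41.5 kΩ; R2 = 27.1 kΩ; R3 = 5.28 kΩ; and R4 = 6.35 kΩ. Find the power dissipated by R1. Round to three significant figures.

The common current is I = 8.74/80.23 = 0.1089 mA.
P(R1) = I²·R1 = (0.1089)² × 41.5 = 0.4925 mW.

P ≈ 0.492 mW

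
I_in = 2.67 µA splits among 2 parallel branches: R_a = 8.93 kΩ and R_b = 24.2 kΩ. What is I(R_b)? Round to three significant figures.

For two parallel branches, I_k = I_in · (other R)/(sum of R).
So I = 2.67 × 8.93/33.13 = 0.7197 µA.

I ≈ 0.720 µA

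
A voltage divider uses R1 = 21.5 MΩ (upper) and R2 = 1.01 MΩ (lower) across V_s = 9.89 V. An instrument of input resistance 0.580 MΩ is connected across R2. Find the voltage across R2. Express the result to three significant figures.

The load sits in parallel with R2, giving an effective lower resistance R2' = R2·R_L/(R2+R_L) = 0.3684 MΩ.
Now apply the divider: V_out = 9.89 × 0.01685 = 0.1666 V.

V_out ≈ 0.167 V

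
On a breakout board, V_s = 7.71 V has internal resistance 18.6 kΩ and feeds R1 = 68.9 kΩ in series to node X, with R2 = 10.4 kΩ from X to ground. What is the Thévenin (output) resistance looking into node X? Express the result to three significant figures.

R1' = 18.6 + 68.9 = 87.50 kΩ (source resistance + R1).
Zeroing V_s shorts the top of R1' to ground, so R_th = R1' ‖ R2 = 9.295 kΩ.

R_th ≈ 9.30 kΩ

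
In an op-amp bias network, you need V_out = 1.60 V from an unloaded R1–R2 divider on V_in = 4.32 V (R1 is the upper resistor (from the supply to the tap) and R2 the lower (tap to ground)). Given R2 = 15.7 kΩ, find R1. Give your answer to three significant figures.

R1 ≈ 26.7 kΩ

The divider ratio is R2/(R1+R2) = 1.60/4.32 = 0.3704.
So R1 = R2 · (V_in/V_out − 1) = 15.7 × (4.32/1.60 − 1) = 15.7 × 1.700 = 26.69 kΩ.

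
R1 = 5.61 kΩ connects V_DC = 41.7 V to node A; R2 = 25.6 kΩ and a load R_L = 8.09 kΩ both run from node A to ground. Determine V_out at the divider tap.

V_out ≈ 21.8 V

The load sits in parallel with R2, giving an effective lower resistance R2' = R2·R_L/(R2+R_L) = 6.147 kΩ.
Then V_out = V_DC · R2'/(R1 + R2') = 41.7 × 6.147/11.76 = 21.80 V.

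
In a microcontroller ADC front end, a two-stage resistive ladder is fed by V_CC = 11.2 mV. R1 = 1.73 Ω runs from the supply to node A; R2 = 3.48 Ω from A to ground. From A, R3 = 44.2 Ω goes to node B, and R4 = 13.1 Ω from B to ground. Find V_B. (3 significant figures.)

V_B ≈ 1.68 mV

Looking into the second stage from A: R3 + R4 = 57.30 Ω appears in parallel with R2.
R2 ‖ (R3+R4) = 3.281 Ω.
V_A = 11.2 × 3.281/(1.73 + 3.281) = 7.333 mV.
Stage 2 is unloaded, so V_B = V_A · R4/(R3+R4) = 7.333 × 13.1/57.30 = 1.677 mV.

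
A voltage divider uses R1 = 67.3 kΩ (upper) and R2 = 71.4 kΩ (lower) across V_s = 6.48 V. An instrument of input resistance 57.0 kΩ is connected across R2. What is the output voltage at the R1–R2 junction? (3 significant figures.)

R2 ‖ R_L = (71.4 × 57.0)/(71.4 + 57.0) = 31.70 kΩ.
Then V_out = V_s · R2'/(R1 + R2') = 6.48 × 31.70/99.00 = 2.075 V.

V_out ≈ 2.07 V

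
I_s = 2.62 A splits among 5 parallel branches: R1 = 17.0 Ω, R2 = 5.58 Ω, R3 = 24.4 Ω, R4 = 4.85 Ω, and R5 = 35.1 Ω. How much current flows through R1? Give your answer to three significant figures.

Conductances: ΣG = 1/17.0 + 1/5.58 + 1/24.4 + 1/4.85 + 1/35.1 = 0.5137 (1/Ω).
Current divider: I(R1) = I_s · G_k/ΣG = 2.62 × (0.05882/0.5137) = 2.62 × 0.1145 = 0.3000 A.

I ≈ 0.300 A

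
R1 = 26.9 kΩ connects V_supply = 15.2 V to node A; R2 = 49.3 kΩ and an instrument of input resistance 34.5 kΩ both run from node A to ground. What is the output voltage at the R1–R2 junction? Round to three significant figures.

First combine the lower leg with the load: R2 ‖ R_L = 20.30 kΩ.
Voltage divider with the loaded lower leg: V_out = 15.2 × 20.30/(26.9 + 20.30) = 15.2 × 0.4300 = 6.537 V.

V_out ≈ 6.54 V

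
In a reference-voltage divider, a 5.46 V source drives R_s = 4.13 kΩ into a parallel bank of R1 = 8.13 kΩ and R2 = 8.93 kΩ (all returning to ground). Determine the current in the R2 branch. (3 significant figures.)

Parallel bank: R_p = 1/(1/8.13 + 1/8.93) = 4.256 kΩ.
V_A by voltage divider: V_A = 5.46 × 4.256/(4.13 + 4.256) = 2.771 V.
I(R2) = V_A / R2 = 2.771/8.93 = 0.3103 mA.

I ≈ 0.310 mA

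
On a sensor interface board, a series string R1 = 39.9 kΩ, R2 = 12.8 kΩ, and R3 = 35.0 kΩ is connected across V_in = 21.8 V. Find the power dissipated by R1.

The common current is I = 21.8/87.70 = 0.2486 mA.
P = I²R = 0.06179 × 39.9 = 2.465 mW.

P ≈ 2.47 mW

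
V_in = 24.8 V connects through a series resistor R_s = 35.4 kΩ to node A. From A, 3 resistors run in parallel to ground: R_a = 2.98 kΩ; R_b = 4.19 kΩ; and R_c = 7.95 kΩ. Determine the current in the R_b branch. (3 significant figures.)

Equivalent of the parallel group: R_p = 1.429 kΩ.
V_A = 24.8 × 1.429/36.83 = 0.9620 V.
Branch current I = V_A/R_b = 0.9620/4.19 = 0.2296 mA.
(Check via current divider: I_total = 0.6734 mA; share G_k/ΣG = 0.3409 → same result.)

I ≈ 0.230 mA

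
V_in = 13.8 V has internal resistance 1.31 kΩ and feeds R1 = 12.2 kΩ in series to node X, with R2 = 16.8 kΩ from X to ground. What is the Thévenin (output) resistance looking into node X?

R1' = 1.31 + 12.2 = 13.51 kΩ (source resistance + R1).
Looking into X with the source shorted: R_th = R1'·R2/(R1'+R2) = 13.51 × 16.8/30.31 = 7.488 kΩ.

R_th ≈ 7.49 kΩ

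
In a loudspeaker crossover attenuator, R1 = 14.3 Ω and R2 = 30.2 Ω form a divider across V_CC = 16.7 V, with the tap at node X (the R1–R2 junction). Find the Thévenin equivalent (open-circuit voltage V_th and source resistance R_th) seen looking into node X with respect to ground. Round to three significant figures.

V_th ≈ 11.3 V, R_th ≈ 9.70 Ω

Open-circuit (no load on X): V_th = V_CC · R2/(R1 + R2) = 16.7 × 30.2/(14.30 + 30.2) = 11.33 V.
Zeroing V_CC shorts the top of R1 to ground, so R_th = R1 ‖ R2 = 9.705 Ω.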